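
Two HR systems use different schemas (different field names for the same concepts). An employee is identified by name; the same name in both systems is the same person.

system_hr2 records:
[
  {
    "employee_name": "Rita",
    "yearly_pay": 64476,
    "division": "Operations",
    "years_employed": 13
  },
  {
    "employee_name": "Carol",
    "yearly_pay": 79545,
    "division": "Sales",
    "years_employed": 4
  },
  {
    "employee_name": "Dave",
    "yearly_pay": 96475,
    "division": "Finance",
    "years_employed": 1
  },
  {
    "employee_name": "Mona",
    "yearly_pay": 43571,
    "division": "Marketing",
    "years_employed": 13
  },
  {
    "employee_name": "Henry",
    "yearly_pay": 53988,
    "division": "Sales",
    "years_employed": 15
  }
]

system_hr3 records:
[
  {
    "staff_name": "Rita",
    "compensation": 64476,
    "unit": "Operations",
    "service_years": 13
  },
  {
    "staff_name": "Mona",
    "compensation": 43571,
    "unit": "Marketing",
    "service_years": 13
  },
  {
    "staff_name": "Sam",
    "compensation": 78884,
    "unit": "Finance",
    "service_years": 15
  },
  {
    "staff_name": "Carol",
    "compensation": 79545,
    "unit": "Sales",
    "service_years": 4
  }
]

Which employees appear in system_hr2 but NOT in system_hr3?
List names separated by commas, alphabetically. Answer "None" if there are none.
Dave, Henry

Schema mapping: "employee_name" (system_hr2) = "staff_name" (system_hr3) = employee name

Names in system_hr2: ['Carol', 'Dave', 'Henry', 'Mona', 'Rita']
Names in system_hr3: ['Carol', 'Mona', 'Rita', 'Sam']

In system_hr2 but not system_hr3: ['Dave', 'Henry']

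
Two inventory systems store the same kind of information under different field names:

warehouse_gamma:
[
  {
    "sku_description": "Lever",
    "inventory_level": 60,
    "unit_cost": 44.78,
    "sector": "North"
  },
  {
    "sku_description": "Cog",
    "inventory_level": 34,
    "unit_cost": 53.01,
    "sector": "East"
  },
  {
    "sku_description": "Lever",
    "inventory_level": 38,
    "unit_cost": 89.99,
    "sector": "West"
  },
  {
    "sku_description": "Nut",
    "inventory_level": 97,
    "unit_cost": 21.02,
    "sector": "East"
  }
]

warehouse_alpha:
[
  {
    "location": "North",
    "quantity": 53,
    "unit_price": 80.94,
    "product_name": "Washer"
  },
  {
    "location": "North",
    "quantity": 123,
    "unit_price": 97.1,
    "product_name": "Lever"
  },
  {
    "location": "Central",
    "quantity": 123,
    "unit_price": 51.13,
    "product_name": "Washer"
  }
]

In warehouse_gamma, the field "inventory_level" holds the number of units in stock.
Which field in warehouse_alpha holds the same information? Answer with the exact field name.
quantity

In warehouse_gamma, "inventory_level" holds the number of units in stock.
The fields in warehouse_alpha are: "location", "quantity", "unit_price", "product_name".
"quantity" is the match: the name refers to the same concept and its values are whole-number counts (e.g. 53, 123).
The other fields ("location", "unit_price", "product_name") hold different kinds of data.

So "inventory_level" in warehouse_gamma corresponds to "quantity" in warehouse_alpha.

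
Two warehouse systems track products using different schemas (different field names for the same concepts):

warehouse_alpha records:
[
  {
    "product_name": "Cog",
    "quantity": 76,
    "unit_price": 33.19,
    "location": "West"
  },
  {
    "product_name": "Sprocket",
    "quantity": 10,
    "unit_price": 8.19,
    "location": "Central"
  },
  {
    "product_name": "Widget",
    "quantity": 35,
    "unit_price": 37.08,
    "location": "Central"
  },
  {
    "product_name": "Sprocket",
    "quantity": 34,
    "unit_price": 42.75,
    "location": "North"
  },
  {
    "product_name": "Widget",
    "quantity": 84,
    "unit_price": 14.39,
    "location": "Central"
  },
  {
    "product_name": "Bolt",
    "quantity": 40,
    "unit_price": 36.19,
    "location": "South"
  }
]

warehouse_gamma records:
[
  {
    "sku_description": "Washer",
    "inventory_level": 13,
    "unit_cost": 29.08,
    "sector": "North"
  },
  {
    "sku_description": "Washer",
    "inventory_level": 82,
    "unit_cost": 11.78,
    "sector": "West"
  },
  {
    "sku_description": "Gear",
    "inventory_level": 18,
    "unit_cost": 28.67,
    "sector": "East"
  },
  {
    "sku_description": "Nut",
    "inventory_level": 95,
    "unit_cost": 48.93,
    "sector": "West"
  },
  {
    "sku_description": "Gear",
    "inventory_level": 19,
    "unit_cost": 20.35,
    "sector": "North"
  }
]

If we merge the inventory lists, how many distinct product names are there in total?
7

Schema mapping: "product_name" (warehouse_alpha) = "sku_description" (warehouse_gamma) = product name

Products in warehouse_alpha: ['Bolt', 'Cog', 'Sprocket', 'Widget']
Products in warehouse_gamma: ['Gear', 'Nut', 'Washer']

Union (unique products): ['Bolt', 'Cog', 'Gear', 'Nut', 'Sprocket', 'Washer', 'Widget']
Count: 7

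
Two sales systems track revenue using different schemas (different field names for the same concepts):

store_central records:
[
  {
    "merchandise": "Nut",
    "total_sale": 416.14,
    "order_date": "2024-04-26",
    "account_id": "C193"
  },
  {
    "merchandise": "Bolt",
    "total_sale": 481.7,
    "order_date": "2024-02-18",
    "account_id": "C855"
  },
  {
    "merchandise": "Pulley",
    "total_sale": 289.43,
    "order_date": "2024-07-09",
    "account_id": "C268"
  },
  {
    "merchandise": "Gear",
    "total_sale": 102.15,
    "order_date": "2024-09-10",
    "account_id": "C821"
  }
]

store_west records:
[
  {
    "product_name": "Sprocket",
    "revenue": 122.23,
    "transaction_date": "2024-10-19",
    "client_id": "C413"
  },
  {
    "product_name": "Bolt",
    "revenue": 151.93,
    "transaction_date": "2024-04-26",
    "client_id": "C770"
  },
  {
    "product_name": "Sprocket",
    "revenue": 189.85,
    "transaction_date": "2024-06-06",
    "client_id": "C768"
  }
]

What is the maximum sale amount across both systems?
481.7

Reconcile: "total_sale" (store_central) = "revenue" (store_west) = sale amount

Maximum in store_central: 481.7
Maximum in store_west: 189.85

Overall maximum: max(481.7, 189.85) = 481.7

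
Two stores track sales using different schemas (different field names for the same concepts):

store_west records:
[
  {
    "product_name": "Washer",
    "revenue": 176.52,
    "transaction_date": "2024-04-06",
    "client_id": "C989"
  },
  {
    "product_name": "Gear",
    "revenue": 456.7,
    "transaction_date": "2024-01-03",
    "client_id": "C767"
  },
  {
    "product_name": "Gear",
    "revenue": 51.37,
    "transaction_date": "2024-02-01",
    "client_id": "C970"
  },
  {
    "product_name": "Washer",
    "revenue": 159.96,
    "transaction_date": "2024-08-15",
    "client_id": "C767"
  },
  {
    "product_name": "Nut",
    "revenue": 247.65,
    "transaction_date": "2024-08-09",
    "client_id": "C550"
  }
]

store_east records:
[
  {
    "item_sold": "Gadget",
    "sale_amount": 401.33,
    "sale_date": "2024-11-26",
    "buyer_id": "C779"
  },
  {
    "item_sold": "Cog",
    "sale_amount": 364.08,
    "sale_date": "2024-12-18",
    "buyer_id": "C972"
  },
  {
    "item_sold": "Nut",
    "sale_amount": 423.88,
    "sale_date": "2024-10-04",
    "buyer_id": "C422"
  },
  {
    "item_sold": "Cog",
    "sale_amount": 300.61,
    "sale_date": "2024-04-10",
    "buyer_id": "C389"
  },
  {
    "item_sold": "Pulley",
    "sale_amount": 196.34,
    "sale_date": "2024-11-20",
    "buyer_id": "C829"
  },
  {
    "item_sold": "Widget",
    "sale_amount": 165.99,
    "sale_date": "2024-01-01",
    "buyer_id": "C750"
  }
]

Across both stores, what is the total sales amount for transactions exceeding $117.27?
2893.06

Schema mapping: "revenue" (store_west) = "sale_amount" (store_east) = sale amount

Sum of sales > $117.27 in store_west: 1040.83
Sum of sales > $117.27 in store_east: 1852.23

Total: 1040.83 + 1852.23 = 2893.06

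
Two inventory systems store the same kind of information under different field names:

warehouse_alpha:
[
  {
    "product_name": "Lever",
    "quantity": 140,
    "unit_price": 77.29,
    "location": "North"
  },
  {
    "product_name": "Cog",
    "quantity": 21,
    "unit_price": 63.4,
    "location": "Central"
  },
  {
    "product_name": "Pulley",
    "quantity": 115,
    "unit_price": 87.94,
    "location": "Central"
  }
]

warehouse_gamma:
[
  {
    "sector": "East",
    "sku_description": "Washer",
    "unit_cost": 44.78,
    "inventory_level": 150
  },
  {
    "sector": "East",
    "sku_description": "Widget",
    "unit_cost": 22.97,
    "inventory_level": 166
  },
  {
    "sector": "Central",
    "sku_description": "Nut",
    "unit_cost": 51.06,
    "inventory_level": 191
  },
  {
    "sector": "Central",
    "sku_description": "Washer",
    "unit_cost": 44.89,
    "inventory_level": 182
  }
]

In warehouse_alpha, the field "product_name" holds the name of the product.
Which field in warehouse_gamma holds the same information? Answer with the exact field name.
sku_description

In warehouse_alpha, "product_name" holds the name of the product.
The fields in warehouse_gamma are: "sector", "sku_description", "unit_cost", "inventory_level".
"sku_description" is the match: the name refers to the same concept and its values are product-name strings (e.g. 'Nut', 'Washer').
The other fields ("sector", "unit_cost", "inventory_level") hold different kinds of data.

So "product_name" in warehouse_alpha corresponds to "sku_description" in warehouse_gamma.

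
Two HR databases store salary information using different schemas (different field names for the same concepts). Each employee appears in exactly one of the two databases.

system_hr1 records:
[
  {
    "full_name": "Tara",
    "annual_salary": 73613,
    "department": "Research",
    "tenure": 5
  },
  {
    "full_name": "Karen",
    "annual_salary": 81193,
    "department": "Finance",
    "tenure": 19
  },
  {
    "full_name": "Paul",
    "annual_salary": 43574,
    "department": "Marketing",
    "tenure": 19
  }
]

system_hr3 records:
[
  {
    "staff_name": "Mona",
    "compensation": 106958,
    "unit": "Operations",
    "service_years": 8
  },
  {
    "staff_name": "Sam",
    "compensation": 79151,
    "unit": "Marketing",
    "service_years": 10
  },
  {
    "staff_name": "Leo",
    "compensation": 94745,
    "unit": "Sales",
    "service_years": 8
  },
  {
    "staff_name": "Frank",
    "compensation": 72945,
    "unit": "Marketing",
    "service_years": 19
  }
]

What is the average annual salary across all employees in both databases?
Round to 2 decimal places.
78882.71

Schema mapping: "annual_salary" (system_hr1) = "compensation" (system_hr3) = annual salary

All salaries: [73613, 81193, 43574, 106958, 79151, 94745, 72945]
Sum: 552179
Count: 7
Average: 552179 / 7 = 78882.71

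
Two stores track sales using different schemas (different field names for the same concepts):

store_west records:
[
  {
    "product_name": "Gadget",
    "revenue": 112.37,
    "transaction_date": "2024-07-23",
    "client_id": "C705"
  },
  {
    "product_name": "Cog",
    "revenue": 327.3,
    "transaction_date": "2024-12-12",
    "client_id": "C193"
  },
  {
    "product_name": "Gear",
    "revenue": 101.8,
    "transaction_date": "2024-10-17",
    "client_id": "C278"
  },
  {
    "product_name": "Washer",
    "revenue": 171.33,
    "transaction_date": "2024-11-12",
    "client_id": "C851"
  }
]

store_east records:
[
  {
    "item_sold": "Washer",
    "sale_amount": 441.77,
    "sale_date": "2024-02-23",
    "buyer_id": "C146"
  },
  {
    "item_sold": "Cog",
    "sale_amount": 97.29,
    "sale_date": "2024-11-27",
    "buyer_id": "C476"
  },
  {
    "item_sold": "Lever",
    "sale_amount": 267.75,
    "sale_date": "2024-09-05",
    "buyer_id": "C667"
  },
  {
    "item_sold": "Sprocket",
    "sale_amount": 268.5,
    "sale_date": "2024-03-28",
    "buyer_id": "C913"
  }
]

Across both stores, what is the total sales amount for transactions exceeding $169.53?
1476.65

Schema mapping: "revenue" (store_west) = "sale_amount" (store_east) = sale amount

Sum of sales > $169.53 in store_west: 498.63
Sum of sales > $169.53 in store_east: 978.02

Total: 498.63 + 978.02 = 1476.65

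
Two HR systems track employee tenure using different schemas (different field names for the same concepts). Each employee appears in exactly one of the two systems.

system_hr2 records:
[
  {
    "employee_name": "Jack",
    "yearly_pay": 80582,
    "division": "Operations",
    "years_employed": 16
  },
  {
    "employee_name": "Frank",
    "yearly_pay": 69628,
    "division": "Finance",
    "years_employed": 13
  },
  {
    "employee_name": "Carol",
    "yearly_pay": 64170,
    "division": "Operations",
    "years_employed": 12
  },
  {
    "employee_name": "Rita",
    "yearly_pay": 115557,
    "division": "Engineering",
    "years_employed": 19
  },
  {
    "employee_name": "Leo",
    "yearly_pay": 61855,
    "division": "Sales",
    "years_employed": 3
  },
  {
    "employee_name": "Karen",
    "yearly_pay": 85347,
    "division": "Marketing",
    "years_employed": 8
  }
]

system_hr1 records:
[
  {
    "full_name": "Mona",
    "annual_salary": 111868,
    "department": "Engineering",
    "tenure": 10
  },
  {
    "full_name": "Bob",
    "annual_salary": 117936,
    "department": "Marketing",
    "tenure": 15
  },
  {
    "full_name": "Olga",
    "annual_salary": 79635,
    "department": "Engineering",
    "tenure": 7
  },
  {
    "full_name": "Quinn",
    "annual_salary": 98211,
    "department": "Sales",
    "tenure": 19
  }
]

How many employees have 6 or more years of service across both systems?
9

Reconcile schemas: "years_employed" (system_hr2) = "tenure" (system_hr1) = years of service

From system_hr2: 5 employees with >= 6 years
From system_hr1: 4 employees with >= 6 years

Total: 5 + 4 = 9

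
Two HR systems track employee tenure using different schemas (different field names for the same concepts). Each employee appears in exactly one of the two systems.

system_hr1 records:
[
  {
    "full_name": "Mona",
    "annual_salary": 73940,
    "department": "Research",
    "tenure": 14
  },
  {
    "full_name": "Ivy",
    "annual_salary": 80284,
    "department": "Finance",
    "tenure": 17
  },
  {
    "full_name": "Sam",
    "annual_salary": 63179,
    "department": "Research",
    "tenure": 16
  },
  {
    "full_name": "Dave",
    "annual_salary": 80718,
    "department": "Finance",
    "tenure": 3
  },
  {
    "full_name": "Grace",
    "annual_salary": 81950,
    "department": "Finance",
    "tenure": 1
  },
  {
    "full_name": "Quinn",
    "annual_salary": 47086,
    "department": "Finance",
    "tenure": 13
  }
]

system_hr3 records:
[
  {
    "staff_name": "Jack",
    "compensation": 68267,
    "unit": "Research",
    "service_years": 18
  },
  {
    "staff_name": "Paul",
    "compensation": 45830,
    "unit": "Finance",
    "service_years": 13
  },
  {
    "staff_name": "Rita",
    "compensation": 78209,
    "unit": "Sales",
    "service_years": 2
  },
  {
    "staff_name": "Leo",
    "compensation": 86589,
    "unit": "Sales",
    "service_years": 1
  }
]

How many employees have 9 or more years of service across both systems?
6

Reconcile schemas: "tenure" (system_hr1) = "service_years" (system_hr3) = years of service

From system_hr1: 4 employees with >= 9 years
From system_hr3: 2 employees with >= 9 years

Total: 4 + 2 = 6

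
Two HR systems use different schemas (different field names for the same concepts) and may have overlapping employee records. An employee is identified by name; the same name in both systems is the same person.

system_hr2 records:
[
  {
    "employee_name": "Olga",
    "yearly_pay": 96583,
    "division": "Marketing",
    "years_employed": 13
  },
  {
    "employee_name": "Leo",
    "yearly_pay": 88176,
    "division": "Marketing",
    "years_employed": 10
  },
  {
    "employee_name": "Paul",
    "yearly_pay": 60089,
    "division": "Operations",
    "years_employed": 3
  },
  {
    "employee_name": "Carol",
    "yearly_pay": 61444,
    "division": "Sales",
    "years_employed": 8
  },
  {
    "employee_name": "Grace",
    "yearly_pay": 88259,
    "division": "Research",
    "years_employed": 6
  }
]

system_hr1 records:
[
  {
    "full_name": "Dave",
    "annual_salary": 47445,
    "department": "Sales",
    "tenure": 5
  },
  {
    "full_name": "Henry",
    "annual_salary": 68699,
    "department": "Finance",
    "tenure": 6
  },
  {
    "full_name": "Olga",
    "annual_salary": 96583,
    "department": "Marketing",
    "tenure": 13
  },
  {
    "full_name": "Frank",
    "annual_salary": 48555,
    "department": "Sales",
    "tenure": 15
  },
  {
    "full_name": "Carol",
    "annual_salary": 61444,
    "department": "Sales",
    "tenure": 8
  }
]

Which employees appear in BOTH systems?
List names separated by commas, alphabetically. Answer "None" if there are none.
Carol, Olga

Schema mapping: "employee_name" (system_hr2) = "full_name" (system_hr1) = employee name

Names in system_hr2: ['Carol', 'Grace', 'Leo', 'Olga', 'Paul']
Names in system_hr1: ['Carol', 'Dave', 'Frank', 'Henry', 'Olga']

Intersection: ['Carol', 'Olga']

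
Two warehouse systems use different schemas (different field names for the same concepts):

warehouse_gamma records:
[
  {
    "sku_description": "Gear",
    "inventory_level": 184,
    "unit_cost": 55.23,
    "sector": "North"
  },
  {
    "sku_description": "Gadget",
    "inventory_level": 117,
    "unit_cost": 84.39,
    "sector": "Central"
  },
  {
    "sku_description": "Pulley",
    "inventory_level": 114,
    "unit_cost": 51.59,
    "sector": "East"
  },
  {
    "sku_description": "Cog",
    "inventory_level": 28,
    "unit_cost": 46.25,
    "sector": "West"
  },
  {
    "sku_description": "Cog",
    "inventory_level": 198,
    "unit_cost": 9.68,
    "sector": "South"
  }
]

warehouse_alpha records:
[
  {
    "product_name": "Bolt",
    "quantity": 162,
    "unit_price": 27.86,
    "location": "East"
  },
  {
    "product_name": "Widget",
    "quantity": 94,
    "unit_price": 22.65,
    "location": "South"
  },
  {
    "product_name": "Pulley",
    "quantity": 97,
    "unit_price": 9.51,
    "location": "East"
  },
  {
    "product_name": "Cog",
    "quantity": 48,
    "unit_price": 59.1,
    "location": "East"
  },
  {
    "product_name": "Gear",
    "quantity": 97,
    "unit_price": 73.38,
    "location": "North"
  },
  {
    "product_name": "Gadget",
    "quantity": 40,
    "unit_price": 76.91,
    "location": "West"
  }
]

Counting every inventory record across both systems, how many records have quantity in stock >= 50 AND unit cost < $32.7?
4

Schema mappings:
- "inventory_level" (warehouse_gamma) = "quantity" (warehouse_alpha) = quantity
- "unit_cost" (warehouse_gamma) = "unit_price" (warehouse_alpha) = unit cost

Records meeting both conditions in warehouse_gamma: 1
Records meeting both conditions in warehouse_alpha: 3

Total: 1 + 3 = 4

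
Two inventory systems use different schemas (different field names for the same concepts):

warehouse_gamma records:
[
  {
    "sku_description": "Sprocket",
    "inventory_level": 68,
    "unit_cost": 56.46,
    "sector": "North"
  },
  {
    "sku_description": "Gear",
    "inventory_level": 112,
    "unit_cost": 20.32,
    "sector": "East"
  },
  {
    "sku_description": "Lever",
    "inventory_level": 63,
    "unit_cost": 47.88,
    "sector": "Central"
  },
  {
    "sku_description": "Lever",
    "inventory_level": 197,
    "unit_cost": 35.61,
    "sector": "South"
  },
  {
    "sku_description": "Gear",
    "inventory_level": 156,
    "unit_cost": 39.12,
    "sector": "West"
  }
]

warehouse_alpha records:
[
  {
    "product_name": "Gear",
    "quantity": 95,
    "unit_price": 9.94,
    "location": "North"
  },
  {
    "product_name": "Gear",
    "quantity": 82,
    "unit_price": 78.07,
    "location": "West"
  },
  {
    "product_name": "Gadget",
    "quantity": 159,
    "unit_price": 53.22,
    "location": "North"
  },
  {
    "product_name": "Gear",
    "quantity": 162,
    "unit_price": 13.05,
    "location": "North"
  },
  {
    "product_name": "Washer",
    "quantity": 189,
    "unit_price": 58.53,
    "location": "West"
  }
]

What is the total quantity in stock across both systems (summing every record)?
1283

To reconcile these schemas, identify the field holding the quantity in stock in each system:
1. In warehouse_gamma it is "inventory_level"
2. In warehouse_alpha it is "quantity"

From warehouse_gamma: 68 + 112 + 63 + 197 + 156 = 596
From warehouse_alpha: 95 + 82 + 159 + 162 + 189 = 687

Total: 596 + 687 = 1283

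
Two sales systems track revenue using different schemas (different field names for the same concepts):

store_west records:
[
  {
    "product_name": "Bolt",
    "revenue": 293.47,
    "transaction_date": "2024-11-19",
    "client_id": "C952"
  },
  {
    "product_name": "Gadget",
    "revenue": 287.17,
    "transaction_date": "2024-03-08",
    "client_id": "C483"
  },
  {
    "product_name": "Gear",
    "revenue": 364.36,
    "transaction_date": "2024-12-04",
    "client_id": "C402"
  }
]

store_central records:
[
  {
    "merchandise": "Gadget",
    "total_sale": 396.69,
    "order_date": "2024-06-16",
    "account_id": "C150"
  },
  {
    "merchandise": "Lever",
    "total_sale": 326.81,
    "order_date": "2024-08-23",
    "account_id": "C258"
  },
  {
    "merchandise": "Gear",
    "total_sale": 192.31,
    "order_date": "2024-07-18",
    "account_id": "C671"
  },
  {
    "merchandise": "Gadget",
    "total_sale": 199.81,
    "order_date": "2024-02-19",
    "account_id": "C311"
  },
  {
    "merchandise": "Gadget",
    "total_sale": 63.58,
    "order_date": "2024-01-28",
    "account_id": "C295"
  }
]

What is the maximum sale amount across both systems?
396.69

Reconcile: "revenue" (store_west) = "total_sale" (store_central) = sale amount

Maximum in store_west: 364.36
Maximum in store_central: 396.69

Overall maximum: max(364.36, 396.69) = 396.69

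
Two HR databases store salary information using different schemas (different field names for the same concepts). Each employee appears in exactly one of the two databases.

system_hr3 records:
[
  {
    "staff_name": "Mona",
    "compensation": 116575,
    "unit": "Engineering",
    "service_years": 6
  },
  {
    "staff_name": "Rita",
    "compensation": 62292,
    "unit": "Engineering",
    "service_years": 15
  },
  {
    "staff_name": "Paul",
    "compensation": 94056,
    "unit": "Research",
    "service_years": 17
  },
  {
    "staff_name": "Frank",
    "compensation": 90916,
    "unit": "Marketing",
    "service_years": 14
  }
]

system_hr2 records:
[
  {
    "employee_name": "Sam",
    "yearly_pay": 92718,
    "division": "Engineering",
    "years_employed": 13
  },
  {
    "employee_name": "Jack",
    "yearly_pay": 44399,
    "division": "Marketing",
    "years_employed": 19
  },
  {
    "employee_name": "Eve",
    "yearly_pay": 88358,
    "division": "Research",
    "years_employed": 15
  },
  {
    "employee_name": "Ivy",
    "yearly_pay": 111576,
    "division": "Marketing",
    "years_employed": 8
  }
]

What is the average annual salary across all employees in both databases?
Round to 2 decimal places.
87611.25

Schema mapping: "compensation" (system_hr3) = "yearly_pay" (system_hr2) = annual salary

All salaries: [116575, 62292, 94056, 90916, 92718, 44399, 88358, 111576]
Sum: 700890
Count: 8
Average: 700890 / 8 = 87611.25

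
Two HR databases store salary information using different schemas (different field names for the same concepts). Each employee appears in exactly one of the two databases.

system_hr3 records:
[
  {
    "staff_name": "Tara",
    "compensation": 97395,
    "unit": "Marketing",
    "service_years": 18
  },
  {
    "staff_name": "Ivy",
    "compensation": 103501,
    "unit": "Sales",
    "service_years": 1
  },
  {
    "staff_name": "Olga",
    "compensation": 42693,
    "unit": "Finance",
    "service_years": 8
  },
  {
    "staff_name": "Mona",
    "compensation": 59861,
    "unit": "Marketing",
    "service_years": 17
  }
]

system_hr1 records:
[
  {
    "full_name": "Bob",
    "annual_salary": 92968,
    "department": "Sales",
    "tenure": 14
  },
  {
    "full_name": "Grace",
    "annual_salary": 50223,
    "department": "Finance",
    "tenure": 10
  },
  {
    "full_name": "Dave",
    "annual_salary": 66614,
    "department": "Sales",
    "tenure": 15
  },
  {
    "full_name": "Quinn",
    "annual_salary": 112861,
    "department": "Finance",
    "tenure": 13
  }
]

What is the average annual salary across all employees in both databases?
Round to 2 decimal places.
78264.50

Schema mapping: "compensation" (system_hr3) = "annual_salary" (system_hr1) = annual salary

All salaries: [97395, 103501, 42693, 59861, 92968, 50223, 66614, 112861]
Sum: 626116
Count: 8
Average: 626116 / 8 = 78264.50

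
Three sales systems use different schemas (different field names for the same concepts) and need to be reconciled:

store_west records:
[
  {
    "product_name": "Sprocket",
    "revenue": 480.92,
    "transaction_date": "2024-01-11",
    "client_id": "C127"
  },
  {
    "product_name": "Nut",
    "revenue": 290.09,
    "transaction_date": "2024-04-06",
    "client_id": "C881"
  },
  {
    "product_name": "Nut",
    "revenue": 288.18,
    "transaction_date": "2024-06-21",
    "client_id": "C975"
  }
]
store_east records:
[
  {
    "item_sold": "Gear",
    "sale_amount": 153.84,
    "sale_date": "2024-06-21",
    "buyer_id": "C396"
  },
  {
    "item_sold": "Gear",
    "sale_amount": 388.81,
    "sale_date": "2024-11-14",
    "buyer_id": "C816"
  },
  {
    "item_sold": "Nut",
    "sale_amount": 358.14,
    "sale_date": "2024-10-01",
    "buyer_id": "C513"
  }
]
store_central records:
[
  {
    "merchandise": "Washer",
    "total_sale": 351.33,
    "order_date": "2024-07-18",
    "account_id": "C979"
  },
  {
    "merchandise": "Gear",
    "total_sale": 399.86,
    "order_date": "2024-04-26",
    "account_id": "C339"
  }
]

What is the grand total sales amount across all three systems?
2711.17

Schema reconciliation - all amount fields map to sale amount:

store_west (revenue): 1059.19
store_east (sale_amount): 900.79
store_central (total_sale): 751.19

Grand total: 2711.17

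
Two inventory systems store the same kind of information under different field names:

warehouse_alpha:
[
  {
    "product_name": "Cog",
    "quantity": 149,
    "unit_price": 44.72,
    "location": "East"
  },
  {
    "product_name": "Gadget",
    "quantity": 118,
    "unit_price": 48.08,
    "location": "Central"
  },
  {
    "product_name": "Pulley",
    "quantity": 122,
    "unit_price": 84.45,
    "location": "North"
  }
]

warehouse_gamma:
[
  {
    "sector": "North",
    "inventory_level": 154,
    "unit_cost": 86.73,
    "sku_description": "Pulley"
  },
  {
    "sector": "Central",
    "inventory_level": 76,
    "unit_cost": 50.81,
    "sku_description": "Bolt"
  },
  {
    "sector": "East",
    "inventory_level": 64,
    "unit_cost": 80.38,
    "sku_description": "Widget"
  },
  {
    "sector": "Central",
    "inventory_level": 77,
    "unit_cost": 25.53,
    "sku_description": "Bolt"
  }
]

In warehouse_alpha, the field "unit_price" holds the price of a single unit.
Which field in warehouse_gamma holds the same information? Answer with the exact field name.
unit_cost

In warehouse_alpha, "unit_price" holds the price of a single unit.
The fields in warehouse_gamma are: "sector", "inventory_level", "unit_cost", "sku_description".
"unit_cost" is the match: the name refers to the same concept and its values are decimal currency amounts (e.g. 86.73, 50.81).
The other fields ("sector", "inventory_level", "sku_description") hold different kinds of data.

So "unit_price" in warehouse_alpha corresponds to "unit_cost" in warehouse_gamma.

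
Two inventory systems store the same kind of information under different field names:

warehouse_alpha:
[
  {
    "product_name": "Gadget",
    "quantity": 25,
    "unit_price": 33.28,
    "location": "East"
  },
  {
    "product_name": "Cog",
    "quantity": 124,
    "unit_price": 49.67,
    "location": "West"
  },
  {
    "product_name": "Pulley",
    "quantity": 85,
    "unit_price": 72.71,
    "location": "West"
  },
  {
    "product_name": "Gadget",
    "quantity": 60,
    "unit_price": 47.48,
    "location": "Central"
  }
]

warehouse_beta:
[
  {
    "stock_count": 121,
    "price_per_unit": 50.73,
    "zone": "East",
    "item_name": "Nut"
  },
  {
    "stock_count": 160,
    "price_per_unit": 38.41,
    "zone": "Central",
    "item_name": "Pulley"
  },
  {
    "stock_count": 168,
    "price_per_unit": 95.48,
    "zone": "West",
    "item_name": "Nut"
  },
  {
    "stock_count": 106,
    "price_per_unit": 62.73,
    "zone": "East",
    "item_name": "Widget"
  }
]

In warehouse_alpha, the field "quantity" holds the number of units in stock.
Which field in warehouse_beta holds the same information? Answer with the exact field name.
stock_count

In warehouse_alpha, "quantity" holds the number of units in stock.
The fields in warehouse_beta are: "stock_count", "price_per_unit", "zone", "item_name".
"stock_count" is the match: the name refers to the same concept and its values are whole-number counts (e.g. 121, 160).
The other fields ("price_per_unit", "zone", "item_name") hold different kinds of data.

So "quantity" in warehouse_alpha corresponds to "stock_count" in warehouse_beta.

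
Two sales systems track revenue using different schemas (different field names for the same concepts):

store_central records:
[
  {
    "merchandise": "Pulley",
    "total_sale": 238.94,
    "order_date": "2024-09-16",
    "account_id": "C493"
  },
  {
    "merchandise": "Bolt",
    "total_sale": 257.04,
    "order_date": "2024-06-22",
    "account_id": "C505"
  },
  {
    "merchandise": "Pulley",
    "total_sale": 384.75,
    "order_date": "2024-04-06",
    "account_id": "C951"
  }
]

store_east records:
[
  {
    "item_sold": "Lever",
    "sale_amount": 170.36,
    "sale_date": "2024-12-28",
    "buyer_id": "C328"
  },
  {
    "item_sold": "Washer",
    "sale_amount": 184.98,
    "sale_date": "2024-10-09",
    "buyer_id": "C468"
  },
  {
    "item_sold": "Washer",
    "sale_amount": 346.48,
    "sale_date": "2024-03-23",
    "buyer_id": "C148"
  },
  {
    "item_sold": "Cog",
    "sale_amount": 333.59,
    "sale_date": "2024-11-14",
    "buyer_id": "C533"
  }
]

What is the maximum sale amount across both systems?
384.75

Reconcile: "total_sale" (store_central) = "sale_amount" (store_east) = sale amount

Maximum in store_central: 384.75
Maximum in store_east: 346.48

Overall maximum: max(384.75, 346.48) = 384.75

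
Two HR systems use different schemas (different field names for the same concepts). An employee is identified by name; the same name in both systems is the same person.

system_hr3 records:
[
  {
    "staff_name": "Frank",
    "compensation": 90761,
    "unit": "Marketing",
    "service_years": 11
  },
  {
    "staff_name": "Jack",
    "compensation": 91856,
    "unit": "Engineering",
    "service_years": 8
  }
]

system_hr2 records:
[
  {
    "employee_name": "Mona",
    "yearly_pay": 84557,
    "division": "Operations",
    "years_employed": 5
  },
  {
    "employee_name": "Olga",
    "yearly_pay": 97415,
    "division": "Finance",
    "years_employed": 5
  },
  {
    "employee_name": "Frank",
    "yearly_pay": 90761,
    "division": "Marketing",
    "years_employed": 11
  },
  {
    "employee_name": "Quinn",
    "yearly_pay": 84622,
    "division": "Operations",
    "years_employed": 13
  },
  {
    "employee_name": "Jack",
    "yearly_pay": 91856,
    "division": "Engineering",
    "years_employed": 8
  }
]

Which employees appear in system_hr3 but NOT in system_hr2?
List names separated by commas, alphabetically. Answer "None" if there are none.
None

Schema mapping: "staff_name" (system_hr3) = "employee_name" (system_hr2) = employee name

Names in system_hr3: ['Frank', 'Jack']
Names in system_hr2: ['Frank', 'Jack', 'Mona', 'Olga', 'Quinn']

In system_hr3 but not system_hr2: None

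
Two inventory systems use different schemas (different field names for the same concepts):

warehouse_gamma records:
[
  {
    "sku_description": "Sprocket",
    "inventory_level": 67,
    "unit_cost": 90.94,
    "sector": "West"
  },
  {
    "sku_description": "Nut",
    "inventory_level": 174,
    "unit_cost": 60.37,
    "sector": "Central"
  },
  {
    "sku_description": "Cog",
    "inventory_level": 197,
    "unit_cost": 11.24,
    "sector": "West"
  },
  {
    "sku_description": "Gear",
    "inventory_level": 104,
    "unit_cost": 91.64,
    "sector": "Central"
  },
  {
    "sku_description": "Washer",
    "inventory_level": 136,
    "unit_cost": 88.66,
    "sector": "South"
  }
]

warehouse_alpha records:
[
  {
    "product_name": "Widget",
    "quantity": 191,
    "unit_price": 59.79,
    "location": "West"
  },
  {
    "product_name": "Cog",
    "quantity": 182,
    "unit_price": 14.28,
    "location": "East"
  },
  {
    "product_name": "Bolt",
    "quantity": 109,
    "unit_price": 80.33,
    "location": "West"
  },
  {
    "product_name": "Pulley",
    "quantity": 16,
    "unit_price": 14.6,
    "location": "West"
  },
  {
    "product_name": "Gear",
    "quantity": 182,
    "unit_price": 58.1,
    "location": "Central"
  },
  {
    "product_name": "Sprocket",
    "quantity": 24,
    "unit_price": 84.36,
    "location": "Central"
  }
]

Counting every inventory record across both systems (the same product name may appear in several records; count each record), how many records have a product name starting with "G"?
2

Schema mapping: "sku_description" (warehouse_gamma) = "product_name" (warehouse_alpha) = product name

Records with product name starting with "G" in warehouse_gamma: 1
Records with product name starting with "G" in warehouse_alpha: 1

Total: 1 + 1 = 2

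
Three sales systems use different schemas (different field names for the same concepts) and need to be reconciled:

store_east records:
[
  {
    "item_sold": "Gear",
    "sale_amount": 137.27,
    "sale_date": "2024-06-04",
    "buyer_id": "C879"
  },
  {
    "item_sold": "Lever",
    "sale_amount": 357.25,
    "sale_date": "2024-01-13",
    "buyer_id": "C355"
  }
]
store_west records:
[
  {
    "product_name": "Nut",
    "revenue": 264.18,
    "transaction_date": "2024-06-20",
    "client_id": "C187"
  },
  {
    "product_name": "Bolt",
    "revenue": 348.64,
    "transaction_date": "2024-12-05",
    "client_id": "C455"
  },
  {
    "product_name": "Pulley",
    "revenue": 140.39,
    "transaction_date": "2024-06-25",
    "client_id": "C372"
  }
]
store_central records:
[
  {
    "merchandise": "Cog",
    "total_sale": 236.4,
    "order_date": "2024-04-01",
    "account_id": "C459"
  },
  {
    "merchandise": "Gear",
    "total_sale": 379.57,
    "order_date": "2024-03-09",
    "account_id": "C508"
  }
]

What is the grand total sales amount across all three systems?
1863.7

Schema reconciliation - all amount fields map to sale amount:

store_east (sale_amount): 494.52
store_west (revenue): 753.21
store_central (total_sale): 615.97

Grand total: 1863.7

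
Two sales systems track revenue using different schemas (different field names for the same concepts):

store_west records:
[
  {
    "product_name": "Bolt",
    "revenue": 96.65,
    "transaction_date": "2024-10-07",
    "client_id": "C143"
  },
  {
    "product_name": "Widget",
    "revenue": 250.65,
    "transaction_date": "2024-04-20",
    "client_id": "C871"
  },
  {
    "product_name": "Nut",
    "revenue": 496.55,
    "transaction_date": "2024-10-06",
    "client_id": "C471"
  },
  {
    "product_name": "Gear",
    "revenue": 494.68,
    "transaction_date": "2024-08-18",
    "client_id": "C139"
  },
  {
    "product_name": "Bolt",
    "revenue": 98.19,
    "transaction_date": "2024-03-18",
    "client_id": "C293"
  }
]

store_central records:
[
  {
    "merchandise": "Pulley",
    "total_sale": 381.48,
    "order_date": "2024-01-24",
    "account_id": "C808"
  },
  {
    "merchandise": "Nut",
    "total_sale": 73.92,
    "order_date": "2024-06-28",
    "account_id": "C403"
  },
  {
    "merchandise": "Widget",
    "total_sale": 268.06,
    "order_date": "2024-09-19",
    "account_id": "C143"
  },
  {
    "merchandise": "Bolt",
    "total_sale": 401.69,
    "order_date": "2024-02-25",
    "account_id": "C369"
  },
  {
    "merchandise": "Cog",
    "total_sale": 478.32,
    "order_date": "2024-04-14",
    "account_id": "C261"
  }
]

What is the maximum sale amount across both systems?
496.55

Reconcile: "revenue" (store_west) = "total_sale" (store_central) = sale amount

Maximum in store_west: 496.55
Maximum in store_central: 478.32

Overall maximum: max(496.55, 478.32) = 496.55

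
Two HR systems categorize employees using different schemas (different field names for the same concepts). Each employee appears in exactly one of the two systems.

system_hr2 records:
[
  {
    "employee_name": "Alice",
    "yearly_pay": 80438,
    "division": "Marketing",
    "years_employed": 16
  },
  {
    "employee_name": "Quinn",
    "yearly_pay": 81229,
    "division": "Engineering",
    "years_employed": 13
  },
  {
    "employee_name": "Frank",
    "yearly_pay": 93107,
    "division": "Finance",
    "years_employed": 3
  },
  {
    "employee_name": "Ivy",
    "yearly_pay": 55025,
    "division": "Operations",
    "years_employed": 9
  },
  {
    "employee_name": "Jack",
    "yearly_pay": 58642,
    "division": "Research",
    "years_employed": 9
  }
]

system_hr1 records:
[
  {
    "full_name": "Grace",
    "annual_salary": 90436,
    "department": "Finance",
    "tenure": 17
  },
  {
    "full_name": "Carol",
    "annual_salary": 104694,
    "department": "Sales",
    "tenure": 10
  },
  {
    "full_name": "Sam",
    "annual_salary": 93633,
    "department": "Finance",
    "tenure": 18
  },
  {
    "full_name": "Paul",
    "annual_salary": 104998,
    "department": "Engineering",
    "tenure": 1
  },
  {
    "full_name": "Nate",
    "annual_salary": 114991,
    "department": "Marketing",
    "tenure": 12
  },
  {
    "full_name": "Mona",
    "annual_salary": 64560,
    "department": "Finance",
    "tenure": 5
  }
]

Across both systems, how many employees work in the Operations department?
1

Schema mapping: "division" (system_hr2) = "department" (system_hr1) = department

Operations employees in system_hr2: 1
Operations employees in system_hr1: 0

Total in Operations: 1 + 0 = 1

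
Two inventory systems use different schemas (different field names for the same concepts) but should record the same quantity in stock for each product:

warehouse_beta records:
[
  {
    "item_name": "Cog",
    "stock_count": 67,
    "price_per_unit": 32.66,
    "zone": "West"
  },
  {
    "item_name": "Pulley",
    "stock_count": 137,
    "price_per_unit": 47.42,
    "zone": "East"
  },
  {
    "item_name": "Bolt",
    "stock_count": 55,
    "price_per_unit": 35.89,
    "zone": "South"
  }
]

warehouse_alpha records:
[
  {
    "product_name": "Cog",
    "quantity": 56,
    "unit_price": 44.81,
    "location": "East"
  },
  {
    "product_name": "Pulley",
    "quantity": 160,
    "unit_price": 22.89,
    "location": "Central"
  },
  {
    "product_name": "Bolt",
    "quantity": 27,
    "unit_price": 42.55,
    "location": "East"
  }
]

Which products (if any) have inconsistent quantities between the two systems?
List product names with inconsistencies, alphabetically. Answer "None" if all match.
Bolt, Cog, Pulley

Schema mappings:
- "item_name" (warehouse_beta) = "product_name" (warehouse_alpha) = product name
- "stock_count" (warehouse_beta) = "quantity" (warehouse_alpha) = quantity

Comparison:
  Cog: 67 vs 56 - MISMATCH
  Pulley: 137 vs 160 - MISMATCH
  Bolt: 55 vs 27 - MISMATCH

Products with inconsistencies: Bolt, Cog, Pulley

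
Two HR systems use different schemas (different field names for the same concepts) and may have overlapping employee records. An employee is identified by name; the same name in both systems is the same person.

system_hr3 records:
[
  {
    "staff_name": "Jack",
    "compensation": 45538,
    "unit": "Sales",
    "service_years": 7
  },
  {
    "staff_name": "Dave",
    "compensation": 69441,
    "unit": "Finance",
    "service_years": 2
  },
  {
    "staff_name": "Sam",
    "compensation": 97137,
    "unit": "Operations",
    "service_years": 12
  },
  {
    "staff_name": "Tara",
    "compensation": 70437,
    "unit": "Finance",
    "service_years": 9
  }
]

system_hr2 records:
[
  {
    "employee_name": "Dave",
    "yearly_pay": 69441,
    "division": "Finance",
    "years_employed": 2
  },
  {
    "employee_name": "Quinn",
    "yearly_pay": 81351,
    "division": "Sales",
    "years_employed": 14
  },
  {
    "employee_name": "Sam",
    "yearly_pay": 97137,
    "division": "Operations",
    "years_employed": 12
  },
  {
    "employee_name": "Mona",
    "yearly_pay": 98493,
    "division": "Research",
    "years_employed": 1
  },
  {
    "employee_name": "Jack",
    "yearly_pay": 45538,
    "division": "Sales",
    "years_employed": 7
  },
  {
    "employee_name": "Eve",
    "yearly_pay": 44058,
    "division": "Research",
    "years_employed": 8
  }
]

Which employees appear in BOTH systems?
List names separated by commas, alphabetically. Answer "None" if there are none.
Dave, Jack, Sam

Schema mapping: "staff_name" (system_hr3) = "employee_name" (system_hr2) = employee name

Names in system_hr3: ['Dave', 'Jack', 'Sam', 'Tara']
Names in system_hr2: ['Dave', 'Eve', 'Jack', 'Mona', 'Quinn', 'Sam']

Intersection: ['Dave', 'Jack', 'Sam']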